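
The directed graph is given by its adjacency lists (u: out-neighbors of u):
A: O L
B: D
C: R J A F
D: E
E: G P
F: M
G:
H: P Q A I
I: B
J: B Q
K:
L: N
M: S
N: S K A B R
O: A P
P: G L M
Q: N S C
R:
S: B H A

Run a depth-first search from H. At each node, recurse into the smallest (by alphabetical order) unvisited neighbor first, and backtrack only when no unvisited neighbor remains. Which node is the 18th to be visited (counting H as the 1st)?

F

Visit H
H → A
A → L
L → N
N → B
B → D
D → E
E → G
E → P
P → M
M → S
N → K
N → R
A → O
H → I
H → Q
Q → C
C → F
C → J

Visit order: H, A, L, N, B, D, E, G, P, M, S, K, R, O, I, Q, C, F, J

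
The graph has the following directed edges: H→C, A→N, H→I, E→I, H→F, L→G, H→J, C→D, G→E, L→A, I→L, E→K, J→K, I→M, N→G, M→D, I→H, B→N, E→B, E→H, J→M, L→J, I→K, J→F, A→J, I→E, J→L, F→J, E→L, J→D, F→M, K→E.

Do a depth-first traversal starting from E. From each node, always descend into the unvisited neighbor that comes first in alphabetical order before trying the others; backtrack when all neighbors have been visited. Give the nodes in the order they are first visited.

E → B → N → G → H → C → D → F → J → K → L → A → M → I

Visit E
E → B
B → N
N → G
E → H
H → C
C → D
H → F
F → J
J → K
J → L
L → A
J → M
H → I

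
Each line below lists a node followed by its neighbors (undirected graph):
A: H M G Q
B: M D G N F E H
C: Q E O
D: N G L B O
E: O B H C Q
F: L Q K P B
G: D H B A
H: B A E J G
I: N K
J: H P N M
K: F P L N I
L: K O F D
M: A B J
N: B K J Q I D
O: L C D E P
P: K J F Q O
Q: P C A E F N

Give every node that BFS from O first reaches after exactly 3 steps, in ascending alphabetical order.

A, I, M

Level 0: O
Level 1: C, D, E, L, P
Level 2: B, F, G, H, J, K, N, Q
Level 3: A, I, M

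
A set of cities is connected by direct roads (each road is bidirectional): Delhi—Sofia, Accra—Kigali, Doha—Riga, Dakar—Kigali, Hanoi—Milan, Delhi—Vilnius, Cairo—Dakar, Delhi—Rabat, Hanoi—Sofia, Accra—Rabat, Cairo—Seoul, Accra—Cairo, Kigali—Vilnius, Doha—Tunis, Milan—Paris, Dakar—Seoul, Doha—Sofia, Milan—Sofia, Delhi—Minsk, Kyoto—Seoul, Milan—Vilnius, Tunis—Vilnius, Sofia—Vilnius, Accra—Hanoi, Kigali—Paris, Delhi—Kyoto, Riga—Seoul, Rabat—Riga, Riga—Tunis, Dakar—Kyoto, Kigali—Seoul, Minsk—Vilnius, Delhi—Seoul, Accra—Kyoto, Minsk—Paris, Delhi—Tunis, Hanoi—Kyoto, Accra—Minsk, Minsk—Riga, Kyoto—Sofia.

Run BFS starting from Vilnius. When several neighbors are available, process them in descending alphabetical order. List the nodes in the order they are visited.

Visit Vilnius; enqueue Tunis, Sofia, Minsk, Milan, Kigali, Delhi → queue [Tunis, Sofia, Minsk, Milan, Kigali, Delhi]
Visit Tunis; enqueue Riga, Doha → queue [Sofia, Minsk, Milan, Kigali, Delhi, Riga, Doha]
Visit Sofia; enqueue Kyoto, Hanoi → queue [Minsk, Milan, Kigali, Delhi, Riga, Doha, Kyoto, Hanoi]
Visit Minsk; enqueue Paris, Accra → queue [Milan, Kigali, Delhi, Riga, Doha, Kyoto, Hanoi, Paris, Accra]
Visit Milan → queue [Kigali, Delhi, Riga, Doha, Kyoto, Hanoi, Paris, Accra]
Visit Kigali; enqueue Seoul, Dakar → queue [Delhi, Riga, Doha, Kyoto, Hanoi, Paris, Accra, Seoul, Dakar]
Visit Delhi; enqueue Rabat → queue [Riga, Doha, Kyoto, Hanoi, Paris, Accra, Seoul, Dakar, Rabat]
Visit Riga → queue [Doha, Kyoto, Hanoi, Paris, Accra, Seoul, Dakar, Rabat]
Visit Doha → queue [Kyoto, Hanoi, Paris, Accra, Seoul, Dakar, Rabat]
Visit Kyoto → queue [Hanoi, Paris, Accra, Seoul, Dakar, Rabat]
Visit Hanoi → queue [Paris, Accra, Seoul, Dakar, Rabat]
Visit Paris → queue [Accra, Seoul, Dakar, Rabat]
Visit Accra; enqueue Cairo → queue [Seoul, Dakar, Rabat, Cairo]
Visit Seoul → queue [Dakar, Rabat, Cairo]
Visit Dakar → queue [Rabat, Cairo]
Visit Rabat → queue [Cairo]
Visit Cairo → queue []

Vilnius → Tunis → Sofia → Minsk → Milan → Kigali → Delhi → Riga → Doha → Kyoto → Hanoi → Paris → Accra → Seoul → Dakar → Rabat → Cairo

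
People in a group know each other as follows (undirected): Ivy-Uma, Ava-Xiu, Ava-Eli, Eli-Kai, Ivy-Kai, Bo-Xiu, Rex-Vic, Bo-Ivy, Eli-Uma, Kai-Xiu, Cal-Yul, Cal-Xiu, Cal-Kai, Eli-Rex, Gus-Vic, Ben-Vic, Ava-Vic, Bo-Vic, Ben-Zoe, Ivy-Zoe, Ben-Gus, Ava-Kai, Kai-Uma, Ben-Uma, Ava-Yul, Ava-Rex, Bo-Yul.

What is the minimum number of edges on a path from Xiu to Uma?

2

Level 0: Xiu
Level 1: Ava, Bo, Cal, Kai
Level 2: Eli, Ivy, Rex, Uma, Vic, Yul
Level 3: Ben, Gus, Zoe
Uma first appears at level 2.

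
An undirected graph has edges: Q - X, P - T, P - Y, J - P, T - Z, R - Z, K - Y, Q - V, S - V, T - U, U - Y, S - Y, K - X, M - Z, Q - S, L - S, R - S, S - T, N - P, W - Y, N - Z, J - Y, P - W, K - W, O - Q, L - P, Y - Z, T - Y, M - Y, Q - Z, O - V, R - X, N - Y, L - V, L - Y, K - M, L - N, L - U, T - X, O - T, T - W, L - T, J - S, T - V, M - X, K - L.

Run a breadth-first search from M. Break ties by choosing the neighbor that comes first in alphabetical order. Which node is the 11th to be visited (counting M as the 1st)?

Visit M; enqueue K, X, Y, Z → queue [K, X, Y, Z]
Visit K; enqueue L, W → queue [X, Y, Z, L, W]
Visit X; enqueue Q, R, T → queue [Y, Z, L, W, Q, R, T]
Visit Y; enqueue J, N, P, S, U → queue [Z, L, W, Q, R, T, J, N, P, S, U]
Visit Z → queue [L, W, Q, R, T, J, N, P, S, U]
Visit L; enqueue V → queue [W, Q, R, T, J, N, P, S, U, V]
Visit W → queue [Q, R, T, J, N, P, S, U, V]
Visit Q; enqueue O → queue [R, T, J, N, P, S, U, V, O]
Visit R → queue [T, J, N, P, S, U, V, O]
Visit T → queue [J, N, P, S, U, V, O]
Visit J → queue [N, P, S, U, V, O]
Visit N → queue [P, S, U, V, O]
Visit P → queue [S, U, V, O]
Visit S → queue [U, V, O]
Visit U → queue [V, O]
Visit V → queue [O]
Visit O → queue []

Visit order: M, K, X, Y, Z, L, W, Q, R, T, J, N, P, S, U, V, O

J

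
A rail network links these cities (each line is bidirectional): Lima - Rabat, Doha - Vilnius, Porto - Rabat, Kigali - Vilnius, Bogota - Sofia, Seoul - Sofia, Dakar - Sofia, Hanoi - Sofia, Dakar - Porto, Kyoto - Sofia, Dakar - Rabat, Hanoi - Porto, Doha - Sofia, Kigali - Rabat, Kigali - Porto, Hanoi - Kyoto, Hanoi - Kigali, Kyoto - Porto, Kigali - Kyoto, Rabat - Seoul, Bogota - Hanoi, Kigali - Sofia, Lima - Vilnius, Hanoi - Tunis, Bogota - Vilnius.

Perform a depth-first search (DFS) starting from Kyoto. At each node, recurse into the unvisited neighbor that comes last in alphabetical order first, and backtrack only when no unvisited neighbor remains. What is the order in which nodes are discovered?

Visit Kyoto
Kyoto → Sofia
Sofia → Seoul
Seoul → Rabat
Rabat → Porto
Porto → Kigali
Kigali → Vilnius
Vilnius → Lima
Vilnius → Doha
Vilnius → Bogota
Bogota → Hanoi
Hanoi → Tunis
Porto → Dakar

Kyoto Sofia Seoul Rabat Porto Kigali Vilnius Lima Doha Bogota Hanoi Tunis Dakar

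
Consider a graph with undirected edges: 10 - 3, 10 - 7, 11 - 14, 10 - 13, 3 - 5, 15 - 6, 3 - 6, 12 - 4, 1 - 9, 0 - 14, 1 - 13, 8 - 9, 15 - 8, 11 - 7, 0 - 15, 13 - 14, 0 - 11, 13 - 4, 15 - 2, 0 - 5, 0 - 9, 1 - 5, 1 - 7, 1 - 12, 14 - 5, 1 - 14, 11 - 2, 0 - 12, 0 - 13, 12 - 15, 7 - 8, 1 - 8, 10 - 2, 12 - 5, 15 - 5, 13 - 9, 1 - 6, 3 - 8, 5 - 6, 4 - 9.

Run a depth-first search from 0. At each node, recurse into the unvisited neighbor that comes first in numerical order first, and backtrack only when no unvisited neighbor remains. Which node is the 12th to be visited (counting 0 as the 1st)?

13

Visit 0
0 → 5
5 → 1
1 → 6
6 → 3
3 → 8
8 → 7
7 → 10
10 → 2
2 → 11
11 → 14
14 → 13
13 → 4
4 → 9
4 → 12
12 → 15

Visit order: 0, 5, 1, 6, 3, 8, 7, 10, 2, 11, 14, 13, 4, 9, 12, 15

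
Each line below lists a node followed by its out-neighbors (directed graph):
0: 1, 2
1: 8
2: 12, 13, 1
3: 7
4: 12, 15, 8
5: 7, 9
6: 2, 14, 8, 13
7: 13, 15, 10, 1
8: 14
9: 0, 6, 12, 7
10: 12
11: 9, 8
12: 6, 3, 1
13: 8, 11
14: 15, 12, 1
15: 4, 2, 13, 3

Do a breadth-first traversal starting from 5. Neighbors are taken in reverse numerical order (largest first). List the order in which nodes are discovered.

5, 9, 7, 12, 6, 0, 15, 13, 10, 1, 3, 14, 8, 2, 4, 11

Visit 5; enqueue 9, 7 → queue [9, 7]
Visit 9; enqueue 12, 6, 0 → queue [7, 12, 6, 0]
Visit 7; enqueue 15, 13, 10, 1 → queue [12, 6, 0, 15, 13, 10, 1]
Visit 12; enqueue 3 → queue [6, 0, 15, 13, 10, 1, 3]
Visit 6; enqueue 14, 8, 2 → queue [0, 15, 13, 10, 1, 3, 14, 8, 2]
Visit 0 → queue [15, 13, 10, 1, 3, 14, 8, 2]
Visit 15; enqueue 4 → queue [13, 10, 1, 3, 14, 8, 2, 4]
Visit 13; enqueue 11 → queue [10, 1, 3, 14, 8, 2, 4, 11]
Visit 10 → queue [1, 3, 14, 8, 2, 4, 11]
Visit 1 → queue [3, 14, 8, 2, 4, 11]
Visit 3 → queue [14, 8, 2, 4, 11]
Visit 14 → queue [8, 2, 4, 11]
Visit 8 → queue [2, 4, 11]
Visit 2 → queue [4, 11]
Visit 4 → queue [11]
Visit 11 → queue []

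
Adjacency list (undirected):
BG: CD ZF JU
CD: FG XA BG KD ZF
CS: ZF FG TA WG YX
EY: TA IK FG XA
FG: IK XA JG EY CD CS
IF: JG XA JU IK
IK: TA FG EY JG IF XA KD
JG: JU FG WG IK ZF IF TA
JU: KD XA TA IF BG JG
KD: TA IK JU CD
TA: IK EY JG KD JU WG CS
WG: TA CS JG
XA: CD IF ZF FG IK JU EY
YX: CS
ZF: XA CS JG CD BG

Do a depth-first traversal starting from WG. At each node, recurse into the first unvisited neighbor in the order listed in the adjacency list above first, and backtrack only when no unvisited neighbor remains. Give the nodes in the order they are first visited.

WG -> TA -> IK -> FG -> XA -> CD -> BG -> ZF -> CS -> YX -> JG -> JU -> KD -> IF -> EY

Visit WG
WG → TA
TA → IK
IK → FG
FG → XA
XA → CD
CD → BG
BG → ZF
ZF → CS
CS → YX
ZF → JG
JG → JU
JU → KD
JU → IF
XA → EY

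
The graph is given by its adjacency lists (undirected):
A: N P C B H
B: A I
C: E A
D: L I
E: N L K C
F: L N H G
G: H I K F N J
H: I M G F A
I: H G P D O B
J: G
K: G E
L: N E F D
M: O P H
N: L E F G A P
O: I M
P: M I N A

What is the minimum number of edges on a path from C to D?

3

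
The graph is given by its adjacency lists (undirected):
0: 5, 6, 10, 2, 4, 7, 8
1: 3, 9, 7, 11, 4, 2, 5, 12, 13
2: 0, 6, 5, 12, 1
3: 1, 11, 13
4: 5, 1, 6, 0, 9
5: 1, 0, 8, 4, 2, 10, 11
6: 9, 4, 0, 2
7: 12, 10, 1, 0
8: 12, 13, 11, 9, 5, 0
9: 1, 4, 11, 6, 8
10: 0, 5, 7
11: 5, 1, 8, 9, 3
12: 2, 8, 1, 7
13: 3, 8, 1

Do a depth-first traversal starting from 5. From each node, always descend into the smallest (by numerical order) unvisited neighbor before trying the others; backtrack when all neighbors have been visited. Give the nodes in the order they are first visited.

5, 0, 2, 1, 3, 11, 8, 9, 4, 6, 12, 7, 10, 13

Visit 5
5 → 0
0 → 2
2 → 1
1 → 3
3 → 11
11 → 8
8 → 9
9 → 4
4 → 6
8 → 12
12 → 7
7 → 10
8 → 13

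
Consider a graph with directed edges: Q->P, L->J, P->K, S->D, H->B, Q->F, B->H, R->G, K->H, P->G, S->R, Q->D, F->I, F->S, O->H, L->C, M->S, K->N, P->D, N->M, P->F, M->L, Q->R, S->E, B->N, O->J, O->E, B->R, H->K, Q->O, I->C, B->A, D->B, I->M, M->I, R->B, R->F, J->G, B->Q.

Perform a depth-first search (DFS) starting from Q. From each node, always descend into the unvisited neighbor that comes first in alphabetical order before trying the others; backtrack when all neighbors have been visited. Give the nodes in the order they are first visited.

Visit Q
Q → D
D → B
B → A
B → H
H → K
K → N
N → M
M → I
I → C
M → L
L → J
J → G
M → S
S → E
S → R
R → F
Q → O
Q → P

Q, D, B, A, H, K, N, M, I, C, L, J, G, S, E, R, F, O, P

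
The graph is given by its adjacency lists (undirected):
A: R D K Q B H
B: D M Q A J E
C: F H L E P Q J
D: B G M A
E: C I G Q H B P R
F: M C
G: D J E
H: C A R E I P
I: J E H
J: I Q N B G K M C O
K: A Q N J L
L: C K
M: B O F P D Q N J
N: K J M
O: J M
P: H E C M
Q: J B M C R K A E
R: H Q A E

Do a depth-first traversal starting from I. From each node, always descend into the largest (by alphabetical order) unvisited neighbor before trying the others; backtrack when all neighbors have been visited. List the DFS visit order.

Visit I
I → J
J → Q
Q → R
R → H
H → P
P → M
M → O
M → N
N → K
K → L
L → C
C → F
C → E
E → G
G → D
D → B
B → A

I, J, Q, R, H, P, M, O, N, K, L, C, F, E, G, D, B, A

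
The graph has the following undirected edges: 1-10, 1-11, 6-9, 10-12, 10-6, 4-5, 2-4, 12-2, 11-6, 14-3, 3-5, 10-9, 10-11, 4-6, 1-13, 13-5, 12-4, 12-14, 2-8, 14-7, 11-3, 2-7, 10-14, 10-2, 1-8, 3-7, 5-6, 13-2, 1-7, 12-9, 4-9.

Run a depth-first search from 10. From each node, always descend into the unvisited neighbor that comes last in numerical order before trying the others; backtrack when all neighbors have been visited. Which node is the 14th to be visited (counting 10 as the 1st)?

Visit 10
10 → 14
14 → 12
12 → 9
9 → 6
6 → 11
11 → 3
3 → 7
7 → 2
2 → 13
13 → 5
5 → 4
13 → 1
1 → 8

Visit order: 10, 14, 12, 9, 6, 11, 3, 7, 2, 13, 5, 4, 1, 8

8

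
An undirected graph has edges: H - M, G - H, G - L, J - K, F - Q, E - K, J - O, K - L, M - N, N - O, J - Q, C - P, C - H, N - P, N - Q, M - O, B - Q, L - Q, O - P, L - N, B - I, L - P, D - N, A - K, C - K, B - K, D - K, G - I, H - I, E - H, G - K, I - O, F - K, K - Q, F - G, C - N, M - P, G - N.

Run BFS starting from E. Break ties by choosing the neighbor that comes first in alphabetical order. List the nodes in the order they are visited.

E → H → K → C → G → I → M → A → B → D → F → J → L → Q → N → P → O

Visit E; enqueue H, K → queue [H, K]
Visit H; enqueue C, G, I, M → queue [K, C, G, I, M]
Visit K; enqueue A, B, D, F, J, L, Q → queue [C, G, I, M, A, B, D, F, J, L, Q]
Visit C; enqueue N, P → queue [G, I, M, A, B, D, F, J, L, Q, N, P]
Visit G → queue [I, M, A, B, D, F, J, L, Q, N, P]
Visit I; enqueue O → queue [M, A, B, D, F, J, L, Q, N, P, O]
Visit M → queue [A, B, D, F, J, L, Q, N, P, O]
Visit A → queue [B, D, F, J, L, Q, N, P, O]
Visit B → queue [D, F, J, L, Q, N, P, O]
Visit D → queue [F, J, L, Q, N, P, O]
Visit F → queue [J, L, Q, N, P, O]
Visit J → queue [L, Q, N, P, O]
Visit L → queue [Q, N, P, O]
Visit Q → queue [N, P, O]
Visit N → queue [P, O]
Visit P → queue [O]
Visit O → queue []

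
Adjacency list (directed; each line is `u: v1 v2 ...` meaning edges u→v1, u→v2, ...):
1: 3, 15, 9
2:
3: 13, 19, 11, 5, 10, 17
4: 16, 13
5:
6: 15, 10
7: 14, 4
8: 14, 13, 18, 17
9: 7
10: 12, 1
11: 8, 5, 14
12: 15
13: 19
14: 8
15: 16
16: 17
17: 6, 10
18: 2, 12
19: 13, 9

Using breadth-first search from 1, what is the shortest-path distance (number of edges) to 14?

3

Level 0: 1
Level 1: 3, 9, 15
Level 2: 5, 7, 10, 11, 13, 16, 17, 19
Level 3: 4, 6, 8, 12, 14
Level 4: 18
Level 5: 2
14 first appears at level 3.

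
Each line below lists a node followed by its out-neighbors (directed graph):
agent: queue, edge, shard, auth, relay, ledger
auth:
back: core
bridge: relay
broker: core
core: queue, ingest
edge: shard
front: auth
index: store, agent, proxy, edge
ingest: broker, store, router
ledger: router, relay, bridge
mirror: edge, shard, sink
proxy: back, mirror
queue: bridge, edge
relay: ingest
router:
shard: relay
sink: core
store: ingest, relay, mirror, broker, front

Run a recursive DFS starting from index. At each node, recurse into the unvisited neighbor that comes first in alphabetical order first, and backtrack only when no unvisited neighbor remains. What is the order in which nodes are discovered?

index, agent, auth, edge, shard, relay, ingest, broker, core, queue, bridge, router, store, front, mirror, sink, ledger, proxy, back

Visit index
index → agent
agent → auth
agent → edge
edge → shard
shard → relay
relay → ingest
ingest → broker
broker → core
core → queue
queue → bridge
ingest → router
ingest → store
store → front
store → mirror
mirror → sink
agent → ledger
index → proxy
proxy → back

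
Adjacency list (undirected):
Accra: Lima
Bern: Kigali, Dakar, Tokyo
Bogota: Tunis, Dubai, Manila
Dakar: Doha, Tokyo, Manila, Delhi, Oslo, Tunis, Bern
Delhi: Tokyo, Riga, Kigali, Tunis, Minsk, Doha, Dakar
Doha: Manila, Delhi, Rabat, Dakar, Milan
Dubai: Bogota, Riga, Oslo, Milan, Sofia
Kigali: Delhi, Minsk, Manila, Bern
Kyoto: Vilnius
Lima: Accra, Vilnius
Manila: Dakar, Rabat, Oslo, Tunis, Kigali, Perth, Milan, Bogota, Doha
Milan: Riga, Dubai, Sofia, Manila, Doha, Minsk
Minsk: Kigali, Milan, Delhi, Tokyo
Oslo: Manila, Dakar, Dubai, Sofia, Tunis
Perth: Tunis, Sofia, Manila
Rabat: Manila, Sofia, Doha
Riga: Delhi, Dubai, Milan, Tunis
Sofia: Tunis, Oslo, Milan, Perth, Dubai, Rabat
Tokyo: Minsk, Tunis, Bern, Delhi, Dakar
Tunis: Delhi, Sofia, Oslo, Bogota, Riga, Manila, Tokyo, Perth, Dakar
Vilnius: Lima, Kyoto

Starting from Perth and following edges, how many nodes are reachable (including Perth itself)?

17

BFS from Perth visits: Perth, Manila, Sofia, Tunis, Bogota, Dakar, Doha, Kigali, Milan, Oslo, Rabat, Dubai, Delhi, Riga, Tokyo, Bern, Minsk
Reachable nodes: 17 of 21 total.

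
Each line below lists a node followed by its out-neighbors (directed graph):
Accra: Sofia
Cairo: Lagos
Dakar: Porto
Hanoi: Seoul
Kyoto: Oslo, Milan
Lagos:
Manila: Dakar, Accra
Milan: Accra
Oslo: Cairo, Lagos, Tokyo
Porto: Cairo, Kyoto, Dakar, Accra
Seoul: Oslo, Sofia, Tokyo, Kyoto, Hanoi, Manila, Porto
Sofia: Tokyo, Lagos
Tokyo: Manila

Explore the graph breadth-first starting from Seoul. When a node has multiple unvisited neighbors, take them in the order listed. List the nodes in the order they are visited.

Visit Seoul; enqueue Oslo, Sofia, Tokyo, Kyoto, Hanoi, Manila, Porto → queue [Oslo, Sofia, Tokyo, Kyoto, Hanoi, Manila, Porto]
Visit Oslo; enqueue Cairo, Lagos → queue [Sofia, Tokyo, Kyoto, Hanoi, Manila, Porto, Cairo, Lagos]
Visit Sofia → queue [Tokyo, Kyoto, Hanoi, Manila, Porto, Cairo, Lagos]
Visit Tokyo → queue [Kyoto, Hanoi, Manila, Porto, Cairo, Lagos]
Visit Kyoto; enqueue Milan → queue [Hanoi, Manila, Porto, Cairo, Lagos, Milan]
Visit Hanoi → queue [Manila, Porto, Cairo, Lagos, Milan]
Visit Manila; enqueue Dakar, Accra → queue [Porto, Cairo, Lagos, Milan, Dakar, Accra]
Visit Porto → queue [Cairo, Lagos, Milan, Dakar, Accra]
Visit Cairo → queue [Lagos, Milan, Dakar, Accra]
Visit Lagos → queue [Milan, Dakar, Accra]
Visit Milan → queue [Dakar, Accra]
Visit Dakar → queue [Accra]
Visit Accra → queue []

Seoul, Oslo, Sofia, Tokyo, Kyoto, Hanoi, Manila, Porto, Cairo, Lagos, Milan, Dakar, Accra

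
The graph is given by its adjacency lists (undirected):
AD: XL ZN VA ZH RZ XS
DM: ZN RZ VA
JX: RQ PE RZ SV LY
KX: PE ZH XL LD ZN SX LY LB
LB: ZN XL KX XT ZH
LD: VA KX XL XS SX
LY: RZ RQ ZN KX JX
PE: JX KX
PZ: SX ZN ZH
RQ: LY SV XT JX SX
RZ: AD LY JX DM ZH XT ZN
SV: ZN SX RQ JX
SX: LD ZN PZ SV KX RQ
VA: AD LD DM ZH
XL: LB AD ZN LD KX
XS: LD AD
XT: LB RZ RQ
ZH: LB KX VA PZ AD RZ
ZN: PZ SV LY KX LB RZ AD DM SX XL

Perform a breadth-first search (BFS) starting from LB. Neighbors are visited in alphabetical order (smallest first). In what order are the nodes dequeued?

Visit LB; enqueue KX, XL, XT, ZH, ZN → queue [KX, XL, XT, ZH, ZN]
Visit KX; enqueue LD, LY, PE, SX → queue [XL, XT, ZH, ZN, LD, LY, PE, SX]
Visit XL; enqueue AD → queue [XT, ZH, ZN, LD, LY, PE, SX, AD]
Visit XT; enqueue RQ, RZ → queue [ZH, ZN, LD, LY, PE, SX, AD, RQ, RZ]
Visit ZH; enqueue PZ, VA → queue [ZN, LD, LY, PE, SX, AD, RQ, RZ, PZ, VA]
Visit ZN; enqueue DM, SV → queue [LD, LY, PE, SX, AD, RQ, RZ, PZ, VA, DM, SV]
Visit LD; enqueue XS → queue [LY, PE, SX, AD, RQ, RZ, PZ, VA, DM, SV, XS]
Visit LY; enqueue JX → queue [PE, SX, AD, RQ, RZ, PZ, VA, DM, SV, XS, JX]
Visit PE → queue [SX, AD, RQ, RZ, PZ, VA, DM, SV, XS, JX]
Visit SX → queue [AD, RQ, RZ, PZ, VA, DM, SV, XS, JX]
Visit AD → queue [RQ, RZ, PZ, VA, DM, SV, XS, JX]
Visit RQ → queue [RZ, PZ, VA, DM, SV, XS, JX]
Visit RZ → queue [PZ, VA, DM, SV, XS, JX]
Visit PZ → queue [VA, DM, SV, XS, JX]
Visit VA → queue [DM, SV, XS, JX]
Visit DM → queue [SV, XS, JX]
Visit SV → queue [XS, JX]
Visit XS → queue [JX]
Visit JX → queue []

LB, KX, XL, XT, ZH, ZN, LD, LY, PE, SX, AD, RQ, RZ, PZ, VA, DM, SV, XS, JX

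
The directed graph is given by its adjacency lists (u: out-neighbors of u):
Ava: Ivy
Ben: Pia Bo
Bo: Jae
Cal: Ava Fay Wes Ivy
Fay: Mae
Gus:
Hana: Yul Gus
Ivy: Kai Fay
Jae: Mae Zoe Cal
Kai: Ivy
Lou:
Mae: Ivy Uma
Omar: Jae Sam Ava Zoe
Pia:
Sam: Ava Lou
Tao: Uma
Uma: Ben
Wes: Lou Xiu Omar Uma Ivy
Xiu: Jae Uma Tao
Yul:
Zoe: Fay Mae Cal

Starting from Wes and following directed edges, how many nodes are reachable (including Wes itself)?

18

BFS from Wes visits: Wes, Lou, Xiu, Omar, Uma, Ivy, Jae, Tao, Sam, Ava, Zoe, Ben, Kai, Fay, Mae, Cal, Pia, Bo
Reachable nodes: 18 of 21 total.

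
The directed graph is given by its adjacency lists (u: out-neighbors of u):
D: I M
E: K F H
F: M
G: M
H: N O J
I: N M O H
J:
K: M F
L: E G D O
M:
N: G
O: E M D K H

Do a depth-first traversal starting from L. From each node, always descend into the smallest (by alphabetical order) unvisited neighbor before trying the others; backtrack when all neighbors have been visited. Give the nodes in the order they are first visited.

L → D → I → H → J → N → G → M → O → E → F → K

Visit L
L → D
D → I
I → H
H → J
H → N
N → G
G → M
H → O
O → E
E → F
E → K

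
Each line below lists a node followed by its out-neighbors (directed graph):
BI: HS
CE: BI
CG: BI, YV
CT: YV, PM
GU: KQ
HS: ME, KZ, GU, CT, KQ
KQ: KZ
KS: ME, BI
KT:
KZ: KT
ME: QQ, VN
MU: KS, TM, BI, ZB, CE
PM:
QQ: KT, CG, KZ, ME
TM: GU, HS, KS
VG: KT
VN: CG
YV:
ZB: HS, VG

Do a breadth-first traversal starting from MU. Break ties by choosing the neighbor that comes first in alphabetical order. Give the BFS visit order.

Visit MU; enqueue BI, CE, KS, TM, ZB → queue [BI, CE, KS, TM, ZB]
Visit BI; enqueue HS → queue [CE, KS, TM, ZB, HS]
Visit CE → queue [KS, TM, ZB, HS]
Visit KS; enqueue ME → queue [TM, ZB, HS, ME]
Visit TM; enqueue GU → queue [ZB, HS, ME, GU]
Visit ZB; enqueue VG → queue [HS, ME, GU, VG]
Visit HS; enqueue CT, KQ, KZ → queue [ME, GU, VG, CT, KQ, KZ]
Visit ME; enqueue QQ, VN → queue [GU, VG, CT, KQ, KZ, QQ, VN]
Visit GU → queue [VG, CT, KQ, KZ, QQ, VN]
Visit VG; enqueue KT → queue [CT, KQ, KZ, QQ, VN, KT]
Visit CT; enqueue PM, YV → queue [KQ, KZ, QQ, VN, KT, PM, YV]
Visit KQ → queue [KZ, QQ, VN, KT, PM, YV]
Visit KZ → queue [QQ, VN, KT, PM, YV]
Visit QQ; enqueue CG → queue [VN, KT, PM, YV, CG]
Visit VN → queue [KT, PM, YV, CG]
Visit KT → queue [PM, YV, CG]
Visit PM → queue [YV, CG]
Visit YV → queue [CG]
Visit CG → queue []

MU → BI → CE → KS → TM → ZB → HS → ME → GU → VG → CT → KQ → KZ → QQ → VN → KT → PM → YV → CG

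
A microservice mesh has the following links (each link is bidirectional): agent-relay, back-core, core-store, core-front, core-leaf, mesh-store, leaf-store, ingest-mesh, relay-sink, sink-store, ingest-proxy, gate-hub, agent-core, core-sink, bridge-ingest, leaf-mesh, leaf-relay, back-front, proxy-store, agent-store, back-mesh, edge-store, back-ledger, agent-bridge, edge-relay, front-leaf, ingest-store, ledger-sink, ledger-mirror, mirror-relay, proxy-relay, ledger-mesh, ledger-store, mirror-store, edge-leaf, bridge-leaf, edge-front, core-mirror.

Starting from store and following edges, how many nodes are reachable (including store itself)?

15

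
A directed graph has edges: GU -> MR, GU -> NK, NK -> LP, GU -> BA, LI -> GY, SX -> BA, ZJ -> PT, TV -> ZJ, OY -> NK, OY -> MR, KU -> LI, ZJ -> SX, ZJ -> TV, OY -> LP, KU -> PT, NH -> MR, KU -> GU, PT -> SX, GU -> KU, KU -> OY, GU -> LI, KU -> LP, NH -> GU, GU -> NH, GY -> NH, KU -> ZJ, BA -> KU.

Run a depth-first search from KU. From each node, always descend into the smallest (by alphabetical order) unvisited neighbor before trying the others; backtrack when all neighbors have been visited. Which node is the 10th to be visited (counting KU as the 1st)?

Visit KU
KU → GU
GU → BA
GU → LI
LI → GY
GY → NH
NH → MR
GU → NK
NK → LP
KU → OY
KU → PT
PT → SX
KU → ZJ
ZJ → TV

Visit order: KU, GU, BA, LI, GY, NH, MR, NK, LP, OY, PT, SX, ZJ, TV

OY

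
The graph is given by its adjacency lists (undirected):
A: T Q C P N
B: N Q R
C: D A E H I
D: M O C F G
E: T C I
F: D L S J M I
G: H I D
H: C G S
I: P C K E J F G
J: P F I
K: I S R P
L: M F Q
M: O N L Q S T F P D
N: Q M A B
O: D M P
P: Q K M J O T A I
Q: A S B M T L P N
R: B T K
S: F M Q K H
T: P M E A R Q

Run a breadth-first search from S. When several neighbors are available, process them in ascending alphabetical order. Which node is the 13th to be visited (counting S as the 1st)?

Visit S; enqueue F, H, K, M, Q → queue [F, H, K, M, Q]
Visit F; enqueue D, I, J, L → queue [H, K, M, Q, D, I, J, L]
Visit H; enqueue C, G → queue [K, M, Q, D, I, J, L, C, G]
Visit K; enqueue P, R → queue [M, Q, D, I, J, L, C, G, P, R]
Visit M; enqueue N, O, T → queue [Q, D, I, J, L, C, G, P, R, N, O, T]
Visit Q; enqueue A, B → queue [D, I, J, L, C, G, P, R, N, O, T, A, B]
Visit D → queue [I, J, L, C, G, P, R, N, O, T, A, B]
Visit I; enqueue E → queue [J, L, C, G, P, R, N, O, T, A, B, E]
Visit J → queue [L, C, G, P, R, N, O, T, A, B, E]
Visit L → queue [C, G, P, R, N, O, T, A, B, E]
Visit C → queue [G, P, R, N, O, T, A, B, E]
Visit G → queue [P, R, N, O, T, A, B, E]
Visit P → queue [R, N, O, T, A, B, E]
Visit R → queue [N, O, T, A, B, E]
Visit N → queue [O, T, A, B, E]
Visit O → queue [T, A, B, E]
Visit T → queue [A, B, E]
Visit A → queue [B, E]
Visit B → queue [E]
Visit E → queue []

Visit order: S, F, H, K, M, Q, D, I, J, L, C, G, P, R, N, O, T, A, B, E

P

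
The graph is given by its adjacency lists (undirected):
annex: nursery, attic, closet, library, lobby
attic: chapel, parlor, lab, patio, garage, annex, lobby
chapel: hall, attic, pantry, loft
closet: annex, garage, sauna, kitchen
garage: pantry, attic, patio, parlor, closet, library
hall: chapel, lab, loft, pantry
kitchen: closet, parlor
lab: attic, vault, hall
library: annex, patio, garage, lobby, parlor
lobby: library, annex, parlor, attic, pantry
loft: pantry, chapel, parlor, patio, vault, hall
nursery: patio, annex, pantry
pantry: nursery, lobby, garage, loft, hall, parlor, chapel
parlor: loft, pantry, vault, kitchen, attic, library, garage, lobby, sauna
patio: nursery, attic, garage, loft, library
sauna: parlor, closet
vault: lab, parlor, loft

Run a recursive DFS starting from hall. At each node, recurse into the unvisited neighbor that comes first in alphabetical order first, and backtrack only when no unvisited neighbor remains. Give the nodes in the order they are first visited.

hall -> chapel -> attic -> annex -> closet -> garage -> library -> lobby -> pantry -> loft -> parlor -> kitchen -> sauna -> vault -> lab -> patio -> nursery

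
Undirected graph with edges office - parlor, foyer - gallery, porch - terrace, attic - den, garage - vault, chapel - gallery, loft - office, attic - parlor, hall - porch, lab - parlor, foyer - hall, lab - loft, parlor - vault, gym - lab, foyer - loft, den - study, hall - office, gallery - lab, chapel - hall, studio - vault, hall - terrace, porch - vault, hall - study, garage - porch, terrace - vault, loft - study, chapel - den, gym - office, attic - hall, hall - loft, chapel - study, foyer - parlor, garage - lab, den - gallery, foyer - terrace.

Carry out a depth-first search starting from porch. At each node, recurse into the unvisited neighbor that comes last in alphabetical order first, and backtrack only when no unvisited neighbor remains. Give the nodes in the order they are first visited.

Visit porch
porch → vault
vault → terrace
terrace → hall
hall → study
study → loft
loft → office
office → parlor
parlor → lab
lab → gym
lab → garage
lab → gallery
gallery → foyer
gallery → den
den → chapel
den → attic
vault → studio

porch → vault → terrace → hall → study → loft → office → parlor → lab → gym → garage → gallery → foyer → den → chapel → attic → studio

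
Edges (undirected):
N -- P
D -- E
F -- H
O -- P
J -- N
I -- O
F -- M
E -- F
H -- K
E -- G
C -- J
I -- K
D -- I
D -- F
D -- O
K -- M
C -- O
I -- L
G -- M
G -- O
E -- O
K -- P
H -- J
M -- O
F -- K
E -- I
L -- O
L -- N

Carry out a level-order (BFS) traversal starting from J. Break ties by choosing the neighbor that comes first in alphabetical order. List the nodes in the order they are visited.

Visit J; enqueue C, H, N → queue [C, H, N]
Visit C; enqueue O → queue [H, N, O]
Visit H; enqueue F, K → queue [N, O, F, K]
Visit N; enqueue L, P → queue [O, F, K, L, P]
Visit O; enqueue D, E, G, I, M → queue [F, K, L, P, D, E, G, I, M]
Visit F → queue [K, L, P, D, E, G, I, M]
Visit K → queue [L, P, D, E, G, I, M]
Visit L → queue [P, D, E, G, I, M]
Visit P → queue [D, E, G, I, M]
Visit D → queue [E, G, I, M]
Visit E → queue [G, I, M]
Visit G → queue [I, M]
Visit I → queue [M]
Visit M → queue []

J C H N O F K L P D E G I M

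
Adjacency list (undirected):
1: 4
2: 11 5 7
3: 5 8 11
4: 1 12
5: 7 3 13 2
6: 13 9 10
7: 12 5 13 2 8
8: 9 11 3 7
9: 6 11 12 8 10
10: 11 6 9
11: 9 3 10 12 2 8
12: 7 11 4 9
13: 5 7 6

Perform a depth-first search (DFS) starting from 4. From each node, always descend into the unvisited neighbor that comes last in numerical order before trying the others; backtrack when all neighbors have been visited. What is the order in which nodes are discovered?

4 12 11 10 9 8 7 13 6 5 3 2 1

Visit 4
4 → 12
12 → 11
11 → 10
10 → 9
9 → 8
8 → 7
7 → 13
13 → 6
13 → 5
5 → 3
5 → 2
4 → 1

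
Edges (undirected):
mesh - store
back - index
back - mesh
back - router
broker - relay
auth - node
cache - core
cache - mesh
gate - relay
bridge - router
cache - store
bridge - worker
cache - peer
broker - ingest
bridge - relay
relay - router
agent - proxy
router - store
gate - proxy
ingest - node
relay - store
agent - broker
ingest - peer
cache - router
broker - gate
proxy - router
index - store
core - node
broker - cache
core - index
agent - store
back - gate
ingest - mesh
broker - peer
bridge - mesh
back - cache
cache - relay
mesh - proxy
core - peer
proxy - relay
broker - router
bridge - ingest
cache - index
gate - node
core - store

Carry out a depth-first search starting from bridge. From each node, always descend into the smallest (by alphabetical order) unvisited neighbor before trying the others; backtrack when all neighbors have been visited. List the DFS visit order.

bridge -> ingest -> broker -> agent -> proxy -> gate -> back -> cache -> core -> index -> store -> mesh -> relay -> router -> node -> auth -> peer -> worker

Visit bridge
bridge → ingest
ingest → broker
broker → agent
agent → proxy
proxy → gate
gate → back
back → cache
cache → core
core → index
index → store
store → mesh
store → relay
relay → router
core → node
node → auth
core → peer
bridge → worker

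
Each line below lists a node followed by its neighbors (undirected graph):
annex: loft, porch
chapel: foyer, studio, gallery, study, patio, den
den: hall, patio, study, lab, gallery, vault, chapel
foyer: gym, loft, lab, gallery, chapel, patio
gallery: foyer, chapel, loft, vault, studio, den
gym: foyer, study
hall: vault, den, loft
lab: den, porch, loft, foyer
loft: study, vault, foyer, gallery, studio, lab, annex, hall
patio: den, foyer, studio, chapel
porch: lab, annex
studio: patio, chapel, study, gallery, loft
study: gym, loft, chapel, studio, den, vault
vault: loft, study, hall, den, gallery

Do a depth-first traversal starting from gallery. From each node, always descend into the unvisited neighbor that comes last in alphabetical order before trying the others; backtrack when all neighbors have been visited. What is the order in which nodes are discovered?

gallery, vault, study, studio, patio, foyer, loft, lab, porch, annex, den, hall, chapel, gym

Visit gallery
gallery → vault
vault → study
study → studio
studio → patio
patio → foyer
foyer → loft
loft → lab
lab → porch
porch → annex
lab → den
den → hall
den → chapel
foyer → gym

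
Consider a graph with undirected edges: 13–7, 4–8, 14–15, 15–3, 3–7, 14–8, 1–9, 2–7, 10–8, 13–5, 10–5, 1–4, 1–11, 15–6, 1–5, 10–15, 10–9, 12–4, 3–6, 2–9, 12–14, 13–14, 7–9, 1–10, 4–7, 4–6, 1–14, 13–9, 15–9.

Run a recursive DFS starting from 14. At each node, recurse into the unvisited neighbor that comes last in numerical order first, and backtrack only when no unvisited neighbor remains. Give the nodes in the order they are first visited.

Visit 14
14 → 15
15 → 10
10 → 9
9 → 13
13 → 7
7 → 4
4 → 12
4 → 8
4 → 6
6 → 3
4 → 1
1 → 11
1 → 5
7 → 2

14 -> 15 -> 10 -> 9 -> 13 -> 7 -> 4 -> 12 -> 8 -> 6 -> 3 -> 1 -> 11 -> 5 -> 2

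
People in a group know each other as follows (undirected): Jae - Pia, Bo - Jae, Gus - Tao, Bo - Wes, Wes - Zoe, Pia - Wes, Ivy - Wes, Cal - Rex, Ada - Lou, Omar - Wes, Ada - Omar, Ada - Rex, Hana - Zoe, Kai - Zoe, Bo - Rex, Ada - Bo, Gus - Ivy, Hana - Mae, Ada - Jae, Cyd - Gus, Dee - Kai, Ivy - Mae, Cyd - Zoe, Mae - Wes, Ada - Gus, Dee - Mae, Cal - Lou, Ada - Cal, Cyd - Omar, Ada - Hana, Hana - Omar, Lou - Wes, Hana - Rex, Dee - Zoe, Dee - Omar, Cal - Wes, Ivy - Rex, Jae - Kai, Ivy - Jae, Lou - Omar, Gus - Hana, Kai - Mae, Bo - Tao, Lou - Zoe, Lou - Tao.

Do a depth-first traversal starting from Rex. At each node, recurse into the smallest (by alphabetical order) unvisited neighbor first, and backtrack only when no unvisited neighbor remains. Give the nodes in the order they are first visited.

Visit Rex
Rex → Ada
Ada → Bo
Bo → Jae
Jae → Ivy
Ivy → Gus
Gus → Cyd
Cyd → Omar
Omar → Dee
Dee → Kai
Kai → Mae
Mae → Hana
Hana → Zoe
Zoe → Lou
Lou → Cal
Cal → Wes
Wes → Pia
Lou → Tao

Rex, Ada, Bo, Jae, Ivy, Gus, Cyd, Omar, Dee, Kai, Mae, Hana, Zoe, Lou, Cal, Wes, Pia, Tao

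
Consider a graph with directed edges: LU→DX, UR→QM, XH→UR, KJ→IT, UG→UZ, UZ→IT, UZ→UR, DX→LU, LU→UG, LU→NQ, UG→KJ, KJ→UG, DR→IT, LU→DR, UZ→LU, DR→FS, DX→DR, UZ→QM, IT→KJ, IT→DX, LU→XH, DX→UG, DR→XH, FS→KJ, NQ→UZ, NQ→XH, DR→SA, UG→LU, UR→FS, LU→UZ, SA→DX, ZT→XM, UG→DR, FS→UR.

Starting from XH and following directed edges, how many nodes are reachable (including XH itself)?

13

BFS from XH visits: XH, UR, QM, FS, KJ, UG, IT, UZ, LU, DR, DX, NQ, SA
Reachable nodes: 13 of 15 total.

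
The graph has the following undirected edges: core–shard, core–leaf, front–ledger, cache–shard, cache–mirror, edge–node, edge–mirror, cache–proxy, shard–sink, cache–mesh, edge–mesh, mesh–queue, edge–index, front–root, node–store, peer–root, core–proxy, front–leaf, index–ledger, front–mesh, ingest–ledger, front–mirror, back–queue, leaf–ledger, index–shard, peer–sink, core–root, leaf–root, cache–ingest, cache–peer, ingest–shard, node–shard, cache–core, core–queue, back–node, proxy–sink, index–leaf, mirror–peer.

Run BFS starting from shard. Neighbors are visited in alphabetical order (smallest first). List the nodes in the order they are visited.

shard, cache, core, index, ingest, node, sink, mesh, mirror, peer, proxy, leaf, queue, root, edge, ledger, back, store, front

Visit shard; enqueue cache, core, index, ingest, node, sink → queue [cache, core, index, ingest, node, sink]
Visit cache; enqueue mesh, mirror, peer, proxy → queue [core, index, ingest, node, sink, mesh, mirror, peer, proxy]
Visit core; enqueue leaf, queue, root → queue [index, ingest, node, sink, mesh, mirror, peer, proxy, leaf, queue, root]
Visit index; enqueue edge, ledger → queue [ingest, node, sink, mesh, mirror, peer, proxy, leaf, queue, root, edge, ledger]
Visit ingest → queue [node, sink, mesh, mirror, peer, proxy, leaf, queue, root, edge, ledger]
Visit node; enqueue back, store → queue [sink, mesh, mirror, peer, proxy, leaf, queue, root, edge, ledger, back, store]
Visit sink → queue [mesh, mirror, peer, proxy, leaf, queue, root, edge, ledger, back, store]
Visit mesh; enqueue front → queue [mirror, peer, proxy, leaf, queue, root, edge, ledger, back, store, front]
Visit mirror → queue [peer, proxy, leaf, queue, root, edge, ledger, back, store, front]
Visit peer → queue [proxy, leaf, queue, root, edge, ledger, back, store, front]
Visit proxy → queue [leaf, queue, root, edge, ledger, back, store, front]
Visit leaf → queue [queue, root, edge, ledger, back, store, front]
Visit queue → queue [root, edge, ledger, back, store, front]
Visit root → queue [edge, ledger, back, store, front]
Visit edge → queue [ledger, back, store, front]
Visit ledger → queue [back, store, front]
Visit back → queue [store, front]
Visit store → queue [front]
Visit front → queue []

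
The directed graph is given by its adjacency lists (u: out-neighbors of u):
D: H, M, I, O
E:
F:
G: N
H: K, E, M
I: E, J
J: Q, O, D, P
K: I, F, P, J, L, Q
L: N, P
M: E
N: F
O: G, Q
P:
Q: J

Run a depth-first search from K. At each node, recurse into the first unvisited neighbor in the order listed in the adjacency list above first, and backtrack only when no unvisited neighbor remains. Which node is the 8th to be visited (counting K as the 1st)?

N

Visit K
K → I
I → E
I → J
J → Q
J → O
O → G
G → N
N → F
J → D
D → H
H → M
J → P
K → L

Visit order: K, I, E, J, Q, O, G, N, F, D, H, M, P, L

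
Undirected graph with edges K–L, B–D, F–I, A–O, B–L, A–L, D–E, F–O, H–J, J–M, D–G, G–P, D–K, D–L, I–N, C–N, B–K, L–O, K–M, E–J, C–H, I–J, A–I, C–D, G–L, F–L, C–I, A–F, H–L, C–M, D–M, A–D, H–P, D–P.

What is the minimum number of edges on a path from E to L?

Level 0: E
Level 1: D, J
Level 2: A, B, C, G, H, I, K, L, M, P
Level 3: F, N, O
L first appears at level 2.

2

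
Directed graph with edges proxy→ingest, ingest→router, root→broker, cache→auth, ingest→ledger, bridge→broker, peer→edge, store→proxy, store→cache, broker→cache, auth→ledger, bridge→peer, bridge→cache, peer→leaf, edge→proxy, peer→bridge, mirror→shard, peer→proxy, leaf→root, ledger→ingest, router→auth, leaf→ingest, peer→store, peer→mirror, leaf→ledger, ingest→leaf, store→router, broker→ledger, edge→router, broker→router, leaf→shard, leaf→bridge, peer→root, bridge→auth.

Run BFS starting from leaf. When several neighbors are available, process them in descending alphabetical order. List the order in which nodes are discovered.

leaf -> shard -> root -> ledger -> ingest -> bridge -> broker -> router -> peer -> cache -> auth -> store -> proxy -> mirror -> edge

Visit leaf; enqueue shard, root, ledger, ingest, bridge → queue [shard, root, ledger, ingest, bridge]
Visit shard → queue [root, ledger, ingest, bridge]
Visit root; enqueue broker → queue [ledger, ingest, bridge, broker]
Visit ledger → queue [ingest, bridge, broker]
Visit ingest; enqueue router → queue [bridge, broker, router]
Visit bridge; enqueue peer, cache, auth → queue [broker, router, peer, cache, auth]
Visit broker → queue [router, peer, cache, auth]
Visit router → queue [peer, cache, auth]
Visit peer; enqueue store, proxy, mirror, edge → queue [cache, auth, store, proxy, mirror, edge]
Visit cache → queue [auth, store, proxy, mirror, edge]
Visit auth → queue [store, proxy, mirror, edge]
Visit store → queue [proxy, mirror, edge]
Visit proxy → queue [mirror, edge]
Visit mirror → queue [edge]
Visit edge → queue []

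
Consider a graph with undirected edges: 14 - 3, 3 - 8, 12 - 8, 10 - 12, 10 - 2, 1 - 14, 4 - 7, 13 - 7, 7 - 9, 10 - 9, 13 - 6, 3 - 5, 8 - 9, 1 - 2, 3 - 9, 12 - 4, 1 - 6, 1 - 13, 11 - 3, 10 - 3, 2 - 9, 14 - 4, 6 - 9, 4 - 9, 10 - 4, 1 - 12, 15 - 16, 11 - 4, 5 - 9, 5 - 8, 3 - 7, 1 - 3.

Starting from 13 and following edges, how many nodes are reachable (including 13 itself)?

14

BFS from 13 visits: 13, 1, 6, 7, 2, 3, 12, 14, 9, 4, 10, 5, 8, 11
Reachable nodes: 14 of 16 total.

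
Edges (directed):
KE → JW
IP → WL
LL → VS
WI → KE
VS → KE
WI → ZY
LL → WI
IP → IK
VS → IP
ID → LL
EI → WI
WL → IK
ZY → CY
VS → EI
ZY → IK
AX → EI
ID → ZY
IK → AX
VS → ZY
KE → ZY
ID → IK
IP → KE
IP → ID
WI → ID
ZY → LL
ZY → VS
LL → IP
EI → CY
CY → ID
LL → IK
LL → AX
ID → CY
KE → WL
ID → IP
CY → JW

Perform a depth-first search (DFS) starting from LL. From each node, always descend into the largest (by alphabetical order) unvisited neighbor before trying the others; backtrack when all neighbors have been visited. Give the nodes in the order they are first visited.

LL -> WI -> ZY -> VS -> KE -> WL -> IK -> AX -> EI -> CY -> JW -> ID -> IP

Visit LL
LL → WI
WI → ZY
ZY → VS
VS → KE
KE → WL
WL → IK
IK → AX
AX → EI
EI → CY
CY → JW
CY → ID
ID → IP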